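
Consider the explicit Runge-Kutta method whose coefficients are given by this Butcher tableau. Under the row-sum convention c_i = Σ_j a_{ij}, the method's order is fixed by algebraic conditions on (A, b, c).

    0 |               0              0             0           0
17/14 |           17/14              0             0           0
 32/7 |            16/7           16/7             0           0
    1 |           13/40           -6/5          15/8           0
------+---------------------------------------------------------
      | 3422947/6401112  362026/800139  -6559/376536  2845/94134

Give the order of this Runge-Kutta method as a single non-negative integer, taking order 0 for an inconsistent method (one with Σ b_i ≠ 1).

b = (3422947/6401112, 362026/800139, -6559/376536, 2845/94134)
c = (0, 17/14, 32/7, 1)
Ac = (0, 0, 136/49, 249/35)
Σ b_i: 3422947/6401112·1 + 362026/800139·1 + (-6559/376536)·1 + 2845/94134·1 = 1 ✓
b·c: 362026/800139·17/14 + (-6559/376536)·32/7 + 2845/94134·1 = 1/2 ✓
b·c²: 362026/800139·289/196 + (-6559/376536)·1024/49 + 2845/94134·1 = 1/3 ✓
b·Ac: (-6559/376536)·136/49 + 2845/94134·249/35 = 1/6 ✓
b·c³: 362026/800139·4913/2744 + (-6559/376536)·32768/343 + 2845/94134·1 = -2533249/3075044 ≠ 1/4 ⇒ order 3.
b·(c∘Ac): (-6559/376536)·4352/343 + 2845/94134·249/35 = -27689/4612566 ≠ 1/8
b·Ac²: (-6559/376536)·1156/343 + 2845/94134·2619/70 = 9889891/9225132 ≠ 1/12
b·A²c: 2845/94134·255/49 = 241825/1537522 ≠ 1/24

3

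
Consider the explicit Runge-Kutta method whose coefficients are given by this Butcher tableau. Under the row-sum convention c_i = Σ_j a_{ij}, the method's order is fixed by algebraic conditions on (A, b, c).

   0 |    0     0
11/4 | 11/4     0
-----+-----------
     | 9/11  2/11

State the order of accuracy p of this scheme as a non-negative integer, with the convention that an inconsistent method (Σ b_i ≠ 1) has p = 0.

2

b = (9/11, 2/11)
c = (0, 11/4)
Σ b_i: 9/11·1 + 2/11·1 = 1 ✓
b·c: 2/11·11/4 = 1/2 ✓; 2 stages ⇒ order 2.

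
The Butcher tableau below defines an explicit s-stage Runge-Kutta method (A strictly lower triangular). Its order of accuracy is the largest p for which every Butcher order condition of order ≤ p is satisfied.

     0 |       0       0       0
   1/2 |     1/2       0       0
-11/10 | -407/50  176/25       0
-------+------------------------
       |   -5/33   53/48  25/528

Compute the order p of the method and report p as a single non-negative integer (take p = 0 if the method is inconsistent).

3

b = (-5/33, 53/48, 25/528)
c = (0, 1/2, -11/10)
Ac = (0, 0, 88/25)
Σ b_i: (-5/33)·1 + 53/48·1 + 25/528·1 = 1 ✓
b·c: 53/48·1/2 + 25/528·(-11/10) = 1/2 ✓
b·c²: 53/48·1/4 + 25/528·121/100 = 1/3 ✓
b·Ac: 25/528·88/25 = 1/6 ✓; 3 stages ⇒ order 3.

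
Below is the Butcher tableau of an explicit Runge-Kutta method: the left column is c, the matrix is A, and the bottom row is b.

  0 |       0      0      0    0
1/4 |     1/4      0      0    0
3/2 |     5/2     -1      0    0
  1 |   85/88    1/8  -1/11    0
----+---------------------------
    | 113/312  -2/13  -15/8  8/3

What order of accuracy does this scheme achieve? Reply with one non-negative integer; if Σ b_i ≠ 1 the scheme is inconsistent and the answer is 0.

b = (113/312, -2/13, -15/8, 8/3)
c = (0, 1/4, 3/2, 1)
Ac = (0, 0, -1/4, -37/352)
Σ b_i: 113/312·1 + (-2/13)·1 + (-15/8)·1 + 8/3·1 = 1 ✓
b·c: (-2/13)·1/4 + (-15/8)·3/2 + 8/3·1 = -115/624 ≠ 1/2 ⇒ order 1.

1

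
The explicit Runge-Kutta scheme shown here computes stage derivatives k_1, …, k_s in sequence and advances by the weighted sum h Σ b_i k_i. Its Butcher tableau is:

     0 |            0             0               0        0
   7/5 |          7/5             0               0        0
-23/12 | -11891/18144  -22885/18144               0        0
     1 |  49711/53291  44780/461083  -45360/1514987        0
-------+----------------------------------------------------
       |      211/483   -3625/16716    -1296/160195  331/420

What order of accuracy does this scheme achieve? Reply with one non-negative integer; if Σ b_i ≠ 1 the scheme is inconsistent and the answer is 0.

b = (211/483, -3625/16716, -1296/160195, 331/420)
c = (0, 7/5, -23/12, 1)
Ac = (0, 0, -4577/2592, 64/331)
Σ b_i: 211/483·1 + (-3625/16716)·1 + (-1296/160195)·1 + 331/420·1 = 1 ✓
b·c: (-3625/16716)·7/5 + (-1296/160195)·(-23/12) + 331/420·1 = 1/2 ✓
b·c²: (-3625/16716)·49/25 + (-1296/160195)·529/144 + 331/420·1 = 1/3 ✓
b·Ac: (-1296/160195)·(-4577/2592) + 331/420·64/331 = 1/6 ✓
b·c³: (-3625/16716)·343/125 + (-1296/160195)·(-12167/1728) + 331/420·1 = 1/4 ✓
b·(c∘Ac): (-1296/160195)·105271/31104 + 331/420·64/331 = 1/8 ✓
b·Ac²: (-1296/160195)·(-32039/12960) + 331/420·133/1655 = 1/12 ✓
b·A²c: 331/420·35/662 = 1/24 ✓; 4 stages ⇒ order 4.

4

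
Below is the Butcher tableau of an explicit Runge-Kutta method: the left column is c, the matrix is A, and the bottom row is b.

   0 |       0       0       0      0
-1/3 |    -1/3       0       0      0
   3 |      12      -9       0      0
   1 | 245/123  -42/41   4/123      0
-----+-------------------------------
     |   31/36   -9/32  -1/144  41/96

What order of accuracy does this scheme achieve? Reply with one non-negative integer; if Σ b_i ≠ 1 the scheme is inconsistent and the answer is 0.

b = (31/36, -9/32, -1/144, 41/96)
c = (0, -1/3, 3, 1)
Ac = (0, 0, 3, 18/41)
Σ b_i: 31/36·1 + (-9/32)·1 + (-1/144)·1 + 41/96·1 = 1 ✓
b·c: (-9/32)·(-1/3) + (-1/144)·3 + 41/96·1 = 1/2 ✓
b·c²: (-9/32)·1/9 + (-1/144)·9 + 41/96·1 = 1/3 ✓
b·Ac: (-1/144)·3 + 41/96·18/41 = 1/6 ✓
b·c³: (-9/32)·(-1/27) + (-1/144)·27 + 41/96·1 = 1/4 ✓
b·(c∘Ac): (-1/144)·9 + 41/96·18/41 = 1/8 ✓
b·Ac²: (-1/144)·(-1) + 41/96·22/123 = 1/12 ✓
b·A²c: 41/96·4/41 = 1/24 ✓; 4 stages ⇒ order 4.

4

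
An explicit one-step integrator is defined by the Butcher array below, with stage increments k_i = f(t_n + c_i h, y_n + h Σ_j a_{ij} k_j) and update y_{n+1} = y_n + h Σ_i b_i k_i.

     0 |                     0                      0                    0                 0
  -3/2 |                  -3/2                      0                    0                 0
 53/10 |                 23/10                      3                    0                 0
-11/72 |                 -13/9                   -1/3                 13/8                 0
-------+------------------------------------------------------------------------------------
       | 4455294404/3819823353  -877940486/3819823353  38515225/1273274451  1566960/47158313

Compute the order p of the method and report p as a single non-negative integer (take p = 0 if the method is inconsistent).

b = (4455294404/3819823353, -877940486/3819823353, 38515225/1273274451, 1566960/47158313)
c = (0, -3/2, 53/10, -11/72)
Ac = (0, 0, -9/2, 729/80)
Σ b_i: 4455294404/3819823353·1 + (-877940486/3819823353)·1 + 38515225/1273274451·1 + 1566960/47158313·1 = 1 ✓
b·c: (-877940486/3819823353)·(-3/2) + 38515225/1273274451·53/10 + 1566960/47158313·(-11/72) = 1/2 ✓
b·c²: (-877940486/3819823353)·9/4 + 38515225/1273274451·2809/100 + 1566960/47158313·121/5184 = 1/3 ✓
b·Ac: 38515225/1273274451·(-9/2) + 1566960/47158313·729/80 = 1/6 ✓
b·c³: (-877940486/3819823353)·(-27/8) + 38515225/1273274451·148877/1000 + 1566960/47158313·(-1331/373248) = 9679051194193/1833515209440 ≠ 1/4 ⇒ order 3.
b·(c∘Ac): 38515225/1273274451·(-477/20) + 1566960/47158313·(-891/640) = -868878821/1131799512 ≠ 1/8
b·Ac²: 38515225/1273274451·27/4 + 1566960/47158313·35917/800 = 1599588683/943166260 ≠ 1/12
b·A²c: 1566960/47158313·(-117/16) = -11458395/47158313 ≠ 1/24

3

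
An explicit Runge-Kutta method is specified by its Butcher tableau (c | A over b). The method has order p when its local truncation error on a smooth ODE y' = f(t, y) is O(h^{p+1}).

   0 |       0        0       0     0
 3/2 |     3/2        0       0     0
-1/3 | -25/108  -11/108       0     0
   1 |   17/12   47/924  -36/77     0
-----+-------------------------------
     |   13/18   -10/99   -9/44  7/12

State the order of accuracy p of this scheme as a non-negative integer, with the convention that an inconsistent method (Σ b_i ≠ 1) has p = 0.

b = (13/18, -10/99, -9/44, 7/12)
c = (0, 3/2, -1/3, 1)
Ac = (0, 0, -11/72, 13/56)
Σ b_i: 13/18·1 + (-10/99)·1 + (-9/44)·1 + 7/12·1 = 1 ✓
b·c: (-10/99)·3/2 + (-9/44)·(-1/3) + 7/12·1 = 1/2 ✓
b·c²: (-10/99)·9/4 + (-9/44)·1/9 + 7/12·1 = 1/3 ✓
b·Ac: (-9/44)·(-11/72) + 7/12·13/56 = 1/6 ✓
b·c³: (-10/99)·27/8 + (-9/44)·(-1/27) + 7/12·1 = 1/4 ✓
b·(c∘Ac): (-9/44)·11/216 + 7/12·13/56 = 1/8 ✓
b·Ac²: (-9/44)·(-11/48) + 7/12·1/16 = 1/12 ✓
b·A²c: 7/12·1/14 = 1/24 ✓; 4 stages ⇒ order 4.

4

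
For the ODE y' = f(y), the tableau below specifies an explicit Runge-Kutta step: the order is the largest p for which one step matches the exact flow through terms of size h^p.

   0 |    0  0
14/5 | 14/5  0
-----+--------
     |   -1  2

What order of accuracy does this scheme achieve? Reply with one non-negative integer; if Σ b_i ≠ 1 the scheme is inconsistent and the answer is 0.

b = (-1, 2)
c = (0, 14/5)
Σ b_i: (-1)·1 + 2·1 = 1 ✓
b·c: 2·14/5 = 28/5 ≠ 1/2 ⇒ order 1.

1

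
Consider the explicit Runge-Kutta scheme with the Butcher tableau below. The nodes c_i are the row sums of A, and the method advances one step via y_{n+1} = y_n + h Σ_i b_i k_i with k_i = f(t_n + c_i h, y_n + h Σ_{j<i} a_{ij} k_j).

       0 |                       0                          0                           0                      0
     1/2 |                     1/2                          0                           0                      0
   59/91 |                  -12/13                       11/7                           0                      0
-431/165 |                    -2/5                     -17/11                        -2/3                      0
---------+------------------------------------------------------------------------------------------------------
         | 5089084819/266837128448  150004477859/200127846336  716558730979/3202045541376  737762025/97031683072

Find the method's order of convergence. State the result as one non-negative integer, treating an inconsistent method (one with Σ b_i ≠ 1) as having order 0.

b = (5089084819/266837128448, 150004477859/200127846336, 716558730979/3202045541376, 737762025/97031683072)
c = (0, 1/2, 59/91, -431/165)
Ac = (0, 0, 11/14, -7237/6006)
Σ b_i: 5089084819/266837128448·1 + 150004477859/200127846336·1 + 716558730979/3202045541376·1 + 737762025/97031683072·1 = 1 ✓
b·c: 150004477859/200127846336·1/2 + 716558730979/3202045541376·59/91 + 737762025/97031683072·(-431/165) = 1/2 ✓
b·c²: 150004477859/200127846336·1/4 + 716558730979/3202045541376·3481/8281 + 737762025/97031683072·185761/27225 = 1/3 ✓
b·Ac: 716558730979/3202045541376·11/14 + 737762025/97031683072·(-7237/6006) = 1/6 ✓
b·c³: 150004477859/200127846336·1/8 + 716558730979/3202045541376·205379/753571 + 737762025/97031683072·(-80062991/4492125) = 460810712524909/24039356901880320 ≠ 1/4 ⇒ order 3.
b·(c∘Ac): 716558730979/3202045541376·649/1274 + 737762025/97031683072·3119147/990990 = 73609730869/533674256896 ≠ 1/8
b·Ac²: 716558730979/3202045541376·11/28 + 737762025/97031683072·(-728659/1093092) = 2194555900813/26489649478656 ≠ 1/12
b·A²c: 737762025/97031683072·(-11/21) = -386446775/97031683072 ≠ 1/24

3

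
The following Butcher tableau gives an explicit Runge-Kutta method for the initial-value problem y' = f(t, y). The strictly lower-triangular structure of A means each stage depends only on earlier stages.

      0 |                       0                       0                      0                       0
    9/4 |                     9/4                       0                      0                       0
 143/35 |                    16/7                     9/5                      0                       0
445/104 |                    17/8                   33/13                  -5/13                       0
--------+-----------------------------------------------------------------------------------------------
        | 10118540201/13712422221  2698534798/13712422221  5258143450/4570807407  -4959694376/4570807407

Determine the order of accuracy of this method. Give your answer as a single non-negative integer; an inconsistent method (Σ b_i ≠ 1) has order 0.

b = (10118540201/13712422221, 2698534798/13712422221, 5258143450/4570807407, -4959694376/4570807407)
c = (0, 9/4, 143/35, 445/104)
Ac = (0, 0, 81/20, 1507/364)
Σ b_i: 10118540201/13712422221·1 + 2698534798/13712422221·1 + 5258143450/4570807407·1 + (-4959694376/4570807407)·1 = 1 ✓
b·c: 2698534798/13712422221·9/4 + 5258143450/4570807407·143/35 + (-4959694376/4570807407)·445/104 = 1/2 ✓
b·c²: 2698534798/13712422221·81/16 + 5258143450/4570807407·20449/1225 + (-4959694376/4570807407)·198025/10816 = 1/3 ✓
b·Ac: 5258143450/4570807407·81/20 + (-4959694376/4570807407)·1507/364 = 1/6 ✓
b·c³: 2698534798/13712422221·729/64 + 5258143450/4570807407·2924207/42875 + (-4959694376/4570807407)·88121125/1124864 = -190946717550639/44367303897280 ≠ 1/4 ⇒ order 3.
b·(c∘Ac): 5258143450/4570807407·11583/700 + (-4959694376/4570807407)·670615/37856 = -3412822963/18283229628 ≠ 1/8
b·Ac²: 5258143450/4570807407·729/80 + (-4959694376/4570807407)·327701/50960 = 4485950778007/1279826073960 ≠ 1/12
b·A²c: (-4959694376/4570807407)·(-81/52) = 2575225926/1523602469 ≠ 1/24

3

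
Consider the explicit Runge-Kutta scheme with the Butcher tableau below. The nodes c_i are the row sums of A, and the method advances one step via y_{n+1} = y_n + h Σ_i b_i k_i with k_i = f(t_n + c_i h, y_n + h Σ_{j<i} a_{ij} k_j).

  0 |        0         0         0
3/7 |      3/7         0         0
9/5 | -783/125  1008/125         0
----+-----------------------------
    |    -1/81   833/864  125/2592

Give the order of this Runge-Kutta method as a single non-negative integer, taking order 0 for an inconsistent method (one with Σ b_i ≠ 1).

3

b = (-1/81, 833/864, 125/2592)
c = (0, 3/7, 9/5)
Ac = (0, 0, 432/125)
Σ b_i: (-1/81)·1 + 833/864·1 + 125/2592·1 = 1 ✓
b·c: 833/864·3/7 + 125/2592·9/5 = 1/2 ✓
b·c²: 833/864·9/49 + 125/2592·81/25 = 1/3 ✓
b·Ac: 125/2592·432/125 = 1/6 ✓; 3 stages ⇒ order 3.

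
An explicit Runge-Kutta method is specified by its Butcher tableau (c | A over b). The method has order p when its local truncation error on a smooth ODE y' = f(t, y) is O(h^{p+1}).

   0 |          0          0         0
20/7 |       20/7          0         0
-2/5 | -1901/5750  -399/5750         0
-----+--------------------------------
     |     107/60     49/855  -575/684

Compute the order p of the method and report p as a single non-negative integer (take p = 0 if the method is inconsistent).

3

b = (107/60, 49/855, -575/684)
c = (0, 20/7, -2/5)
Ac = (0, 0, -114/575)
Σ b_i: 107/60·1 + 49/855·1 + (-575/684)·1 = 1 ✓
b·c: 49/855·20/7 + (-575/684)·(-2/5) = 1/2 ✓
b·c²: 49/855·400/49 + (-575/684)·4/25 = 1/3 ✓
b·Ac: (-575/684)·(-114/575) = 1/6 ✓; 3 stages ⇒ order 3.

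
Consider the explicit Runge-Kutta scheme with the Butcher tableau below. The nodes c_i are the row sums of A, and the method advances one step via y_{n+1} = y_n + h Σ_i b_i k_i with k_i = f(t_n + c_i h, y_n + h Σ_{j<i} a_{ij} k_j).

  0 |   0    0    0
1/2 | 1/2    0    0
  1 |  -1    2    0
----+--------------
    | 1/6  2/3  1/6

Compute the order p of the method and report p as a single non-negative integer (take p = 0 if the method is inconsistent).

3

b = (1/6, 2/3, 1/6)
c = (0, 1/2, 1)
Ac = (0, 0, 1)
Σ b_i: 1/6·1 + 2/3·1 + 1/6·1 = 1 ✓
b·c: 2/3·1/2 + 1/6·1 = 1/2 ✓
b·c²: 2/3·1/4 + 1/6·1 = 1/3 ✓
b·Ac: 1/6·1 = 1/6 ✓; 3 stages ⇒ order 3.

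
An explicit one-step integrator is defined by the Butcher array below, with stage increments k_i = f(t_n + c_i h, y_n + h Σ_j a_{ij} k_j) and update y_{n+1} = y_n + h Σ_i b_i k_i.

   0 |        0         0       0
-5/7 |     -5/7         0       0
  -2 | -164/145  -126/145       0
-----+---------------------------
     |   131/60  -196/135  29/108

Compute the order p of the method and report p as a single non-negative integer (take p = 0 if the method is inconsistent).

3

b = (131/60, -196/135, 29/108)
c = (0, -5/7, -2)
Ac = (0, 0, 18/29)
Σ b_i: 131/60·1 + (-196/135)·1 + 29/108·1 = 1 ✓
b·c: (-196/135)·(-5/7) + 29/108·(-2) = 1/2 ✓
b·c²: (-196/135)·25/49 + 29/108·4 = 1/3 ✓
b·Ac: 29/108·18/29 = 1/6 ✓; 3 stages ⇒ order 3.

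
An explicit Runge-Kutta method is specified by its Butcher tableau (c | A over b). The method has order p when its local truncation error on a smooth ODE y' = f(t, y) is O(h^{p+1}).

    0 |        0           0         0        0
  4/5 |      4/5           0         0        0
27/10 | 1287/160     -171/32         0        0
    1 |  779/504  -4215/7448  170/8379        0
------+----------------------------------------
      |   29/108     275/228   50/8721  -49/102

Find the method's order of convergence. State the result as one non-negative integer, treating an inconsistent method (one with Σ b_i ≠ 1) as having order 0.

b = (29/108, 275/228, 50/8721, -49/102)
c = (0, 4/5, 27/10, 1)
Ac = (0, 0, -171/40, -39/98)
Σ b_i: 29/108·1 + 275/228·1 + 50/8721·1 + (-49/102)·1 = 1 ✓
b·c: 275/228·4/5 + 50/8721·27/10 + (-49/102)·1 = 1/2 ✓
b·c²: 275/228·16/25 + 50/8721·729/100 + (-49/102)·1 = 1/3 ✓
b·Ac: 50/8721·(-171/40) + (-49/102)·(-39/98) = 1/6 ✓
b·c³: 275/228·64/125 + 50/8721·19683/1000 + (-49/102)·1 = 1/4 ✓
b·(c∘Ac): 50/8721·(-4617/400) + (-49/102)·(-39/98) = 1/8 ✓
b·Ac²: 50/8721·(-171/50) + (-49/102)·(-3/14) = 1/12 ✓
b·A²c: (-49/102)·(-17/196) = 1/24 ✓; 4 stages ⇒ order 4.

4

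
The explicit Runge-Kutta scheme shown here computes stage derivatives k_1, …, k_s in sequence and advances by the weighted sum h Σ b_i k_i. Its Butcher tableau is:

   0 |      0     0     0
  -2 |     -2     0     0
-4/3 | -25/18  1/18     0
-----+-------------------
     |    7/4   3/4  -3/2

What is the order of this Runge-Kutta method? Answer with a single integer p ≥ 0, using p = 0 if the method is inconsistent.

b = (7/4, 3/4, -3/2)
c = (0, -2, -4/3)
Ac = (0, 0, -1/9)
Σ b_i: 7/4·1 + 3/4·1 + (-3/2)·1 = 1 ✓
b·c: 3/4·(-2) + (-3/2)·(-4/3) = 1/2 ✓
b·c²: 3/4·4 + (-3/2)·16/9 = 1/3 ✓
b·Ac: (-3/2)·(-1/9) = 1/6 ✓; 3 stages ⇒ order 3.

3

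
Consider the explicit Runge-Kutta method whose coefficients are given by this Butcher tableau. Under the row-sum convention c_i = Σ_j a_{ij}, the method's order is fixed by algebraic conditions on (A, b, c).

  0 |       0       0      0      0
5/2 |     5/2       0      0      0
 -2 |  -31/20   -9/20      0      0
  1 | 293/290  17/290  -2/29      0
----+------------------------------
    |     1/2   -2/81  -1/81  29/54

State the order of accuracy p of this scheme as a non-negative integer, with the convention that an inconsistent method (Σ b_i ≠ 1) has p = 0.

b = (1/2, -2/81, -1/81, 29/54)
c = (0, 5/2, -2, 1)
Ac = (0, 0, -9/8, 33/116)
Σ b_i: 1/2·1 + (-2/81)·1 + (-1/81)·1 + 29/54·1 = 1 ✓
b·c: (-2/81)·5/2 + (-1/81)·(-2) + 29/54·1 = 1/2 ✓
b·c²: (-2/81)·25/4 + (-1/81)·4 + 29/54·1 = 1/3 ✓
b·Ac: (-1/81)·(-9/8) + 29/54·33/116 = 1/6 ✓
b·c³: (-2/81)·125/8 + (-1/81)·(-8) + 29/54·1 = 1/4 ✓
b·(c∘Ac): (-1/81)·9/4 + 29/54·33/116 = 1/8 ✓
b·Ac²: (-1/81)·(-45/16) + 29/54·21/232 = 1/12 ✓
b·A²c: 29/54·9/116 = 1/24 ✓; 4 stages ⇒ order 4.

4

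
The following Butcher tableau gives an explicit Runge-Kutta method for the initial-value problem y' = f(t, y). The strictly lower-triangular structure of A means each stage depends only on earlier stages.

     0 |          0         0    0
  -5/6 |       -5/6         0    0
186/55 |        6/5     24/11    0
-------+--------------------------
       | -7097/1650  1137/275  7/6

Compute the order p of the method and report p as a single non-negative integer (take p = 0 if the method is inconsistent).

2

b = (-7097/1650, 1137/275, 7/6)
c = (0, -5/6, 186/55)
Ac = (0, 0, -20/11)
Σ b_i: (-7097/1650)·1 + 1137/275·1 + 7/6·1 = 1 ✓
b·c: 1137/275·(-5/6) + 7/6·186/55 = 1/2 ✓
b·c²: 1137/275·25/36 + 7/6·34596/3025 = 588569/36300 ≠ 1/3 ⇒ order 2.
b·Ac: 7/6·(-20/11) = -70/33 ≠ 1/6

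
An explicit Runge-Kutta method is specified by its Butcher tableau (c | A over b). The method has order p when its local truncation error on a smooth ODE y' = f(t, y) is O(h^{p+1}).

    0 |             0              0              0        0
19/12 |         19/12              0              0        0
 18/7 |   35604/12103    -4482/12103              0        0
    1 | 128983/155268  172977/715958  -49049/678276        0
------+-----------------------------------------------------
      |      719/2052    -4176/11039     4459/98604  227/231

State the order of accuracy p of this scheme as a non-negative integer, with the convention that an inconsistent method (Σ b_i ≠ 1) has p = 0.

4

b = (719/2052, -4176/11039, 4459/98604, 227/231)
c = (0, 19/12, 18/7, 1)
Ac = (0, 0, -747/1274, 357/1816)
Σ b_i: 719/2052·1 + (-4176/11039)·1 + 4459/98604·1 + 227/231·1 = 1 ✓
b·c: (-4176/11039)·19/12 + 4459/98604·18/7 + 227/231·1 = 1/2 ✓
b·c²: (-4176/11039)·361/144 + 4459/98604·324/49 + 227/231·1 = 1/3 ✓
b·Ac: 4459/98604·(-747/1274) + 227/231·357/1816 = 1/6 ✓
b·c³: (-4176/11039)·6859/1728 + 4459/98604·5832/343 + 227/231·1 = 1/4 ✓
b·(c∘Ac): 4459/98604·(-6723/4459) + 227/231·357/1816 = 1/8 ✓
b·Ac²: 4459/98604·(-4731/5096) + 227/231·2779/21792 = 1/12 ✓
b·A²c: 227/231·77/1816 = 1/24 ✓; 4 stages ⇒ order 4.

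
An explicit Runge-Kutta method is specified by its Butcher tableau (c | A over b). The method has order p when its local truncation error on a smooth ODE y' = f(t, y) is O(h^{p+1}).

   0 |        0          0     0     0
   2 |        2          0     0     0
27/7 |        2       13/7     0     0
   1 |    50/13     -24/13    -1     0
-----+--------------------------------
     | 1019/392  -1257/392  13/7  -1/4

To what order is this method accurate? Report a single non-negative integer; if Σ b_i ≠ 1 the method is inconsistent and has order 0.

2

b = (1019/392, -1257/392, 13/7, -1/4)
c = (0, 2, 27/7, 1)
Ac = (0, 0, 26/7, -687/91)
Σ b_i: 1019/392·1 + (-1257/392)·1 + 13/7·1 + (-1/4)·1 = 1 ✓
b·c: (-1257/392)·2 + 13/7·27/7 + (-1/4)·1 = 1/2 ✓
b·c²: (-1257/392)·4 + 13/7·729/49 + (-1/4)·1 = 19967/1372 ≠ 1/3 ⇒ order 2.
b·Ac: 13/7·26/7 + (-1/4)·(-687/91) = 22385/2548 ≠ 1/6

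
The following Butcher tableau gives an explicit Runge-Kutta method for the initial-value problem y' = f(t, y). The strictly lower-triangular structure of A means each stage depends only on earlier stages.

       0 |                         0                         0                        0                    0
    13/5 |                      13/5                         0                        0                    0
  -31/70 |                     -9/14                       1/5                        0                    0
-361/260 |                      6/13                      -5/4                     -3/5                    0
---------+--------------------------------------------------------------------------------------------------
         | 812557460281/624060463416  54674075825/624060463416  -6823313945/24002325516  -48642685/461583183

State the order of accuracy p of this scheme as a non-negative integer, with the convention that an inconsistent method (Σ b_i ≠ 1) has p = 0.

3

b = (812557460281/624060463416, 54674075825/624060463416, -6823313945/24002325516, -48642685/461583183)
c = (0, 13/5, -31/70, -361/260)
Ac = (0, 0, 13/25, -2089/700)
Σ b_i: 812557460281/624060463416·1 + 54674075825/624060463416·1 + (-6823313945/24002325516)·1 + (-48642685/461583183)·1 = 1 ✓
b·c: 54674075825/624060463416·13/5 + (-6823313945/24002325516)·(-31/70) + (-48642685/461583183)·(-361/260) = 1/2 ✓
b·c²: 54674075825/624060463416·169/25 + (-6823313945/24002325516)·961/4900 + (-48642685/461583183)·130321/67600 = 1/3 ✓
b·Ac: (-6823313945/24002325516)·13/25 + (-48642685/461583183)·(-2089/700) = 1/6 ✓
b·c³: 54674075825/624060463416·2197/125 + (-6823313945/24002325516)·(-29791/343000) + (-48642685/461583183)·(-47045881/17576000) = 537783736881763/291228216260800 ≠ 1/4 ⇒ order 3.
b·(c∘Ac): (-6823313945/24002325516)·(-403/1750) + (-48642685/461583183)·754129/182000 = -22844885243/61544424400 ≠ 1/8
b·Ac²: (-6823313945/24002325516)·169/125 + (-48642685/461583183)·(-52477/6125) = 167543935429/323108228100 ≠ 1/12
b·A²c: (-48642685/461583183)·(-39/125) = 126470981/3846526525 ≠ 1/24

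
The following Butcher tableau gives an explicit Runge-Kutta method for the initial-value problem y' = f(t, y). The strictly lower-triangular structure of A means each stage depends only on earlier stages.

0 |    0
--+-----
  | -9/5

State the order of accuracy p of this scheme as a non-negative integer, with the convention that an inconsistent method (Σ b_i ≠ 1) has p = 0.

0

b = (-9/5)
c = (0)
Σ b_i: (-9/5)·1 = -9/5 ≠ 1 ⇒ order 0.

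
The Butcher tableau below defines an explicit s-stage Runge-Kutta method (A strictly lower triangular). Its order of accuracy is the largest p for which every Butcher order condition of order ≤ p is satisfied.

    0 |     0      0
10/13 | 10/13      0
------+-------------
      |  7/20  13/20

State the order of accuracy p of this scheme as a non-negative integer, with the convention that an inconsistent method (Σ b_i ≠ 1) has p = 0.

2

b = (7/20, 13/20)
c = (0, 10/13)
Σ b_i: 7/20·1 + 13/20·1 = 1 ✓
b·c: 13/20·10/13 = 1/2 ✓; 2 stages ⇒ order 2.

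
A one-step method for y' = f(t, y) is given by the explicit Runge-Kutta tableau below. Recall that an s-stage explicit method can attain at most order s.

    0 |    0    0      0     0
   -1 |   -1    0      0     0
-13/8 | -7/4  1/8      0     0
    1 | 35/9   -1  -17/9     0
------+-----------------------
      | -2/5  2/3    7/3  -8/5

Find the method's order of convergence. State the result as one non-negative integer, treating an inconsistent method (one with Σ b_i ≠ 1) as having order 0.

1

b = (-2/5, 2/3, 7/3, -8/5)
c = (0, -1, -13/8, 1)
Ac = (0, 0, -1/8, 293/72)
Σ b_i: (-2/5)·1 + 2/3·1 + 7/3·1 + (-8/5)·1 = 1 ✓
b·c: 2/3·(-1) + 7/3·(-13/8) + (-8/5)·1 = -727/120 ≠ 1/2 ⇒ order 1.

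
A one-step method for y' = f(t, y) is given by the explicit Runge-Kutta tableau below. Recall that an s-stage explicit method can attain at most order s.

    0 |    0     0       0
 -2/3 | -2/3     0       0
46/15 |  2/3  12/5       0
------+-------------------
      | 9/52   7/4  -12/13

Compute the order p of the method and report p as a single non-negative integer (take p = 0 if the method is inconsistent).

b = (9/52, 7/4, -12/13)
c = (0, -2/3, 46/15)
Ac = (0, 0, -8/5)
Σ b_i: 9/52·1 + 7/4·1 + (-12/13)·1 = 1 ✓
b·c: 7/4·(-2/3) + (-12/13)·46/15 = -1559/390 ≠ 1/2 ⇒ order 1.

1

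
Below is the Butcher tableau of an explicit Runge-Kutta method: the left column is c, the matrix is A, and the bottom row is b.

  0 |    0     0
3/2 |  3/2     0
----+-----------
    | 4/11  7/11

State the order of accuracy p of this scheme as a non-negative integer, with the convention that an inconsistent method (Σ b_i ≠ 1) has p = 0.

b = (4/11, 7/11)
c = (0, 3/2)
Σ b_i: 4/11·1 + 7/11·1 = 1 ✓
b·c: 7/11·3/2 = 21/22 ≠ 1/2 ⇒ order 1.

1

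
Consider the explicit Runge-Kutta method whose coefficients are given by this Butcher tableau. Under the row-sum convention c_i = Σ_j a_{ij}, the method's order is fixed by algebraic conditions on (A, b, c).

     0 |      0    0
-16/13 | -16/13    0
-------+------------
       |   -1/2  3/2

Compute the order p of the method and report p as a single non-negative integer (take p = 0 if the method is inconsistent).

b = (-1/2, 3/2)
c = (0, -16/13)
Σ b_i: (-1/2)·1 + 3/2·1 = 1 ✓
b·c: 3/2·(-16/13) = -24/13 ≠ 1/2 ⇒ order 1.

1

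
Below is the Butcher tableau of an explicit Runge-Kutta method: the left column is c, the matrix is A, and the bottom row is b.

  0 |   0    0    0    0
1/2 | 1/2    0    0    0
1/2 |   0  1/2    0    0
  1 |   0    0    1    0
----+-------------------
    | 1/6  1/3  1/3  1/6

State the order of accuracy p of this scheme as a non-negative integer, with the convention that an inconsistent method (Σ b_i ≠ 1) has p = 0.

4

b = (1/6, 1/3, 1/3, 1/6)
c = (0, 1/2, 1/2, 1)
Ac = (0, 0, 1/4, 1/2)
Σ b_i: 1/6·1 + 1/3·1 + 1/3·1 + 1/6·1 = 1 ✓
b·c: 1/3·1/2 + 1/3·1/2 + 1/6·1 = 1/2 ✓
b·c²: 1/3·1/4 + 1/3·1/4 + 1/6·1 = 1/3 ✓
b·Ac: 1/3·1/4 + 1/6·1/2 = 1/6 ✓
b·c³: 1/3·1/8 + 1/3·1/8 + 1/6·1 = 1/4 ✓
b·(c∘Ac): 1/3·1/8 + 1/6·1/2 = 1/8 ✓
b·Ac²: 1/3·1/8 + 1/6·1/4 = 1/12 ✓
b·A²c: 1/6·1/4 = 1/24 ✓; 4 stages ⇒ order 4.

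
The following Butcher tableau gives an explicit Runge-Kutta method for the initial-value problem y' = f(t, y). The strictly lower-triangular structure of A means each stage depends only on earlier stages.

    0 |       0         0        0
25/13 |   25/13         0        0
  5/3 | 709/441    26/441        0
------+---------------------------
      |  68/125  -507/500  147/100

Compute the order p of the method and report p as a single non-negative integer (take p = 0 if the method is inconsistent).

3

b = (68/125, -507/500, 147/100)
c = (0, 25/13, 5/3)
Ac = (0, 0, 50/441)
Σ b_i: 68/125·1 + (-507/500)·1 + 147/100·1 = 1 ✓
b·c: (-507/500)·25/13 + 147/100·5/3 = 1/2 ✓
b·c²: (-507/500)·625/169 + 147/100·25/9 = 1/3 ✓
b·Ac: 147/100·50/441 = 1/6 ✓; 3 stages ⇒ order 3.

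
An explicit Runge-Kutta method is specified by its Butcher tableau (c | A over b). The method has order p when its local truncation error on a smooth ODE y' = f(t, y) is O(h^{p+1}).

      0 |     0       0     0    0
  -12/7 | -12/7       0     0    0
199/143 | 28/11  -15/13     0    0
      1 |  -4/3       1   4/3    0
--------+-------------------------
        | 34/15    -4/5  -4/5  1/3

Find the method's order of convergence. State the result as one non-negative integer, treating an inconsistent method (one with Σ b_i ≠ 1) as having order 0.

1

b = (34/15, -4/5, -4/5, 1/3)
c = (0, -12/7, 199/143, 1)
Ac = (0, 0, 180/91, 424/3003)
Σ b_i: 34/15·1 + (-4/5)·1 + (-4/5)·1 + 1/3·1 = 1 ✓
b·c: (-4/5)·(-12/7) + (-4/5)·199/143 + 1/3·1 = 8881/15015 ≠ 1/2 ⇒ order 1.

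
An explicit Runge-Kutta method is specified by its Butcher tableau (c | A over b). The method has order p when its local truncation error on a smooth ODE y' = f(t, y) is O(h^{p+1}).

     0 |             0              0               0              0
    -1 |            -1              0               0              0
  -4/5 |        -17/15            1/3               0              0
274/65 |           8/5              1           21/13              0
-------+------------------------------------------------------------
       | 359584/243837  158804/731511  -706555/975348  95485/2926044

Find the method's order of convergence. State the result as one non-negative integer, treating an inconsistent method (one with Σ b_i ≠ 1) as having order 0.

b = (359584/243837, 158804/731511, -706555/975348, 95485/2926044)
c = (0, -1, -4/5, 274/65)
Ac = (0, 0, -1/3, -149/65)
Σ b_i: 359584/243837·1 + 158804/731511·1 + (-706555/975348)·1 + 95485/2926044·1 = 1 ✓
b·c: 158804/731511·(-1) + (-706555/975348)·(-4/5) + 95485/2926044·274/65 = 1/2 ✓
b·c²: 158804/731511·1 + (-706555/975348)·16/25 + 95485/2926044·75076/4225 = 1/3 ✓
b·Ac: (-706555/975348)·(-1/3) + 95485/2926044·(-149/65) = 1/6 ✓
b·c³: 158804/731511·(-1) + (-706555/975348)·(-64/125) + 95485/2926044·20570824/274625 = 205897514/79247025 ≠ 1/4 ⇒ order 3.
b·(c∘Ac): (-706555/975348)·4/15 + 95485/2926044·(-40826/4225) = -3719779/7315110 ≠ 1/8
b·Ac²: (-706555/975348)·1/3 + 95485/2926044·661/325 = -426961/2438370 ≠ 1/12
b·A²c: 95485/2926044·(-7/13) = -51415/2926044 ≠ 1/24

3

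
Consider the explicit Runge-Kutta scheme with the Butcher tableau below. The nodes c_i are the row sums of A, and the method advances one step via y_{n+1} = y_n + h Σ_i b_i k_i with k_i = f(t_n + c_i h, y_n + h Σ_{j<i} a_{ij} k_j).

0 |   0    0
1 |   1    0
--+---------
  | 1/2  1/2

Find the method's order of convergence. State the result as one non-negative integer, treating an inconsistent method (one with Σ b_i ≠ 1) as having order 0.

b = (1/2, 1/2)
c = (0, 1)
Σ b_i: 1/2·1 + 1/2·1 = 1 ✓
b·c: 1/2·1 = 1/2 ✓; 2 stages ⇒ order 2.

2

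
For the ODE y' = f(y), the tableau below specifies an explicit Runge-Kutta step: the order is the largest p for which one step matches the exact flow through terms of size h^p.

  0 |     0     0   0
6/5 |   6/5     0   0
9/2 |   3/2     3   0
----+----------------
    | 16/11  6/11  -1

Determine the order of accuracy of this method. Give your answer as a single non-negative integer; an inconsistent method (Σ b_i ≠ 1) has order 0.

b = (16/11, 6/11, -1)
c = (0, 6/5, 9/2)
Ac = (0, 0, 18/5)
Σ b_i: 16/11·1 + 6/11·1 + (-1)·1 = 1 ✓
b·c: 6/11·6/5 + (-1)·9/2 = -423/110 ≠ 1/2 ⇒ order 1.

1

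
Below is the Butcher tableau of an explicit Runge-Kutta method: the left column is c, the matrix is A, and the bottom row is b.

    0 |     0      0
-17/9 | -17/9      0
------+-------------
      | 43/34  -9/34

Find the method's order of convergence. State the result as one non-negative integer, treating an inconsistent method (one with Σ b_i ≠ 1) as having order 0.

2

b = (43/34, -9/34)
c = (0, -17/9)
Σ b_i: 43/34·1 + (-9/34)·1 = 1 ✓
b·c: (-9/34)·(-17/9) = 1/2 ✓; 2 stages ⇒ order 2.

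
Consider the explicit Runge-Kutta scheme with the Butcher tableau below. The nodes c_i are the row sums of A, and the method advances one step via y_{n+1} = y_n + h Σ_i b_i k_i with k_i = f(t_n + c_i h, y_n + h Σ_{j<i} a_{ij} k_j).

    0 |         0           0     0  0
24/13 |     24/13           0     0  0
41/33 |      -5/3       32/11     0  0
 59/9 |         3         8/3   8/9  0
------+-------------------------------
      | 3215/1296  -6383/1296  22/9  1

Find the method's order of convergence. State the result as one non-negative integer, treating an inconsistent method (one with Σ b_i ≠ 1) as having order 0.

b = (3215/1296, -6383/1296, 22/9, 1)
c = (0, 24/13, 41/33, 59/9)
Ac = (0, 0, 768/143, 23272/3861)
Σ b_i: 3215/1296·1 + (-6383/1296)·1 + 22/9·1 + 1·1 = 1 ✓
b·c: (-6383/1296)·24/13 + 22/9·41/33 + 1·59/9 = 1/2 ✓
b·c²: (-6383/1296)·576/169 + 22/9·1681/1089 + 1·3481/81 = 347053/11583 ≠ 1/3 ⇒ order 2.
b·Ac: 22/9·768/143 + 1·23272/3861 = 73960/3861 ≠ 1/6

2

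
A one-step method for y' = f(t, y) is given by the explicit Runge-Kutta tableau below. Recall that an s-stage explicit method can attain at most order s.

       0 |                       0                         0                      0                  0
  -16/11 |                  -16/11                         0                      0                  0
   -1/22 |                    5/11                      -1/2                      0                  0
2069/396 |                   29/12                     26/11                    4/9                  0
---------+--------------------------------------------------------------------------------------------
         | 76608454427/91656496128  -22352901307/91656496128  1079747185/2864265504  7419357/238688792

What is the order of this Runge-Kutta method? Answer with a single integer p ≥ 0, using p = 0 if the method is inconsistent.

b = (76608454427/91656496128, -22352901307/91656496128, 1079747185/2864265504, 7419357/238688792)
c = (0, -16/11, -1/22, 2069/396)
Ac = (0, 0, 8/11, -3766/1089)
Σ b_i: 76608454427/91656496128·1 + (-22352901307/91656496128)·1 + 1079747185/2864265504·1 + 7419357/238688792·1 = 1 ✓
b·c: (-22352901307/91656496128)·(-16/11) + 1079747185/2864265504·(-1/22) + 7419357/238688792·2069/396 = 1/2 ✓
b·c²: (-22352901307/91656496128)·256/121 + 1079747185/2864265504·1/484 + 7419357/238688792·4280761/156816 = 1/3 ✓
b·Ac: 1079747185/2864265504·8/11 + 7419357/238688792·(-3766/1089) = 1/6 ✓
b·c³: (-22352901307/91656496128)·(-4096/1331) + 1079747185/2864265504·(-1/10648) + 7419357/238688792·8856894509/62099136 = 86235883044361/16635654047232 ≠ 1/4 ⇒ order 3.
b·(c∘Ac): 1079747185/2864265504·(-4/121) + 7419357/238688792·(-3895927/215622) = -9043967887/15753460272 ≠ 1/8
b·Ac²: 1079747185/2864265504·(-128/121) + 7419357/238688792·59915/11979 = -1916480035/7876730136 ≠ 1/12
b·A²c: 7419357/238688792·32/99 = 299772/29836099 ≠ 1/24

3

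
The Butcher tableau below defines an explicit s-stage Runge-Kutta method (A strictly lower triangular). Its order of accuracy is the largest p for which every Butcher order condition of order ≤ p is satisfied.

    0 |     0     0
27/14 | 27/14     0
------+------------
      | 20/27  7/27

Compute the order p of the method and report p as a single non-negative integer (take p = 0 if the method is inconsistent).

b = (20/27, 7/27)
c = (0, 27/14)
Σ b_i: 20/27·1 + 7/27·1 = 1 ✓
b·c: 7/27·27/14 = 1/2 ✓; 2 stages ⇒ order 2.

2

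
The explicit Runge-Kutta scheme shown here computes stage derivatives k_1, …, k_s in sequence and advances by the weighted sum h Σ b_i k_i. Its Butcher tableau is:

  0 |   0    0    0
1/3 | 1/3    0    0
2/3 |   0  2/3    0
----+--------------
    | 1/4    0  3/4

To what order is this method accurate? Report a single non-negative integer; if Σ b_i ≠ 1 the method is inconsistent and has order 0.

b = (1/4, 0, 3/4)
c = (0, 1/3, 2/3)
Ac = (0, 0, 2/9)
Σ b_i: 1/4·1 + 3/4·1 = 1 ✓
b·c: 3/4·2/3 = 1/2 ✓
b·c²: 3/4·4/9 = 1/3 ✓
b·Ac: 3/4·2/9 = 1/6 ✓; 3 stages ⇒ order 3.

3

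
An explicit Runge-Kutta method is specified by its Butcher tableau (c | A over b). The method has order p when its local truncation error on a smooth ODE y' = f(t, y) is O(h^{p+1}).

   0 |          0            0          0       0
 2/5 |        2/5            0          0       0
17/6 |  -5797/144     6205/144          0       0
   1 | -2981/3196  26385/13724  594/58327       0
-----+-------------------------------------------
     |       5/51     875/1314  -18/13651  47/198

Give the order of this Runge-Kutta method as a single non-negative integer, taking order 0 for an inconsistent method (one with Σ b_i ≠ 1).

4

b = (5/51, 875/1314, -18/13651, 47/198)
c = (0, 2/5, 17/6, 1)
Ac = (0, 0, 1241/72, 75/94)
Σ b_i: 5/51·1 + 875/1314·1 + (-18/13651)·1 + 47/198·1 = 1 ✓
b·c: 875/1314·2/5 + (-18/13651)·17/6 + 47/198·1 = 1/2 ✓
b·c²: 875/1314·4/25 + (-18/13651)·289/36 + 47/198·1 = 1/3 ✓
b·Ac: (-18/13651)·1241/72 + 47/198·75/94 = 1/6 ✓
b·c³: 875/1314·8/125 + (-18/13651)·4913/216 + 47/198·1 = 1/4 ✓
b·(c∘Ac): (-18/13651)·21097/432 + 47/198·75/94 = 1/8 ✓
b·Ac²: (-18/13651)·1241/180 + 47/198·183/470 = 1/12 ✓
b·A²c: 47/198·33/188 = 1/24 ✓; 4 stages ⇒ order 4.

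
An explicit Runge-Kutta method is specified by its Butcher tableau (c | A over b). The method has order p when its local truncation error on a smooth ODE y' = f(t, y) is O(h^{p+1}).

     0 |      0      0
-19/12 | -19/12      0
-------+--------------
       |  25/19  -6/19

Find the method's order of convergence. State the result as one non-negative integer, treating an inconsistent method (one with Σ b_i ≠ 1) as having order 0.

b = (25/19, -6/19)
c = (0, -19/12)
Σ b_i: 25/19·1 + (-6/19)·1 = 1 ✓
b·c: (-6/19)·(-19/12) = 1/2 ✓; 2 stages ⇒ order 2.

2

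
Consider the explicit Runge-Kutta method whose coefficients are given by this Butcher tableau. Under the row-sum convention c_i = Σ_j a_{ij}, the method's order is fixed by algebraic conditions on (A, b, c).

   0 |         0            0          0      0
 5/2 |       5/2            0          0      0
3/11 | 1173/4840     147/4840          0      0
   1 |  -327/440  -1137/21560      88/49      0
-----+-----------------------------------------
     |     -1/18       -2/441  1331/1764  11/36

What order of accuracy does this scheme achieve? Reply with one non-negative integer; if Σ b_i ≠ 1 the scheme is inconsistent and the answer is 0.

b = (-1/18, -2/441, 1331/1764, 11/36)
c = (0, 5/2, 3/11, 1)
Ac = (0, 0, 147/1936, 63/176)
Σ b_i: (-1/18)·1 + (-2/441)·1 + 1331/1764·1 + 11/36·1 = 1 ✓
b·c: (-2/441)·5/2 + 1331/1764·3/11 + 11/36·1 = 1/2 ✓
b·c²: (-2/441)·25/4 + 1331/1764·9/121 + 11/36·1 = 1/3 ✓
b·Ac: 1331/1764·147/1936 + 11/36·63/176 = 1/6 ✓
b·c³: (-2/441)·125/8 + 1331/1764·27/1331 + 11/36·1 = 1/4 ✓
b·(c∘Ac): 1331/1764·441/21296 + 11/36·63/176 = 1/8 ✓
b·Ac²: 1331/1764·735/3872 + 11/36·(-69/352) = 1/12 ✓
b·A²c: 11/36·3/22 = 1/24 ✓; 4 stages ⇒ order 4.

4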